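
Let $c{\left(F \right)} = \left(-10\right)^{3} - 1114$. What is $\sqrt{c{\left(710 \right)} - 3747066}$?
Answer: $2 i \sqrt{937295} \approx 1936.3 i$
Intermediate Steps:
$c{\left(F \right)} = -2114$ ($c{\left(F \right)} = -1000 - 1114 = -2114$)
$\sqrt{c{\left(710 \right)} - 3747066} = \sqrt{-2114 - 3747066} = \sqrt{-3749180} = 2 i \sqrt{937295}$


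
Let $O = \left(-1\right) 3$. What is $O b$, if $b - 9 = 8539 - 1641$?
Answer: $-20721$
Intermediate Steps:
$O = -3$
$b = 6907$ ($b = 9 + \left(8539 - 1641\right) = 9 + 6898 = 6907$)
$O b = \left(-3\right) 6907 = -20721$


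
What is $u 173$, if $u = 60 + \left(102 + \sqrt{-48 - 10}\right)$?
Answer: $28026 + 173 i \sqrt{58} \approx 28026.0 + 1317.5 i$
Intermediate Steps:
$u = 162 + i \sqrt{58}$ ($u = 60 + \left(102 + \sqrt{-58}\right) = 60 + \left(102 + i \sqrt{58}\right) = 162 + i \sqrt{58} \approx 162.0 + 7.6158 i$)
$u 173 = \left(162 + i \sqrt{58}\right) 173 = 28026 + 173 i \sqrt{58}$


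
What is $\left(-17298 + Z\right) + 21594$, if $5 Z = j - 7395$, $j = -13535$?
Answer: $110$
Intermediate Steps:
$Z = -4186$ ($Z = \frac{-13535 - 7395}{5} = \frac{1}{5} \left(-20930\right) = -4186$)
$\left(-17298 + Z\right) + 21594 = \left(-17298 - 4186\right) + 21594 = -21484 + 21594 = 110$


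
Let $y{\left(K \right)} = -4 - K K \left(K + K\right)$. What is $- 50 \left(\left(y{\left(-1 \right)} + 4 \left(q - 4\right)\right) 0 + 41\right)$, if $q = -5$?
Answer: $-2050$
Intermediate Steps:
$y{\left(K \right)} = -4 - 2 K^{3}$ ($y{\left(K \right)} = -4 - K^{2} \cdot 2 K = -4 - 2 K^{3}$)
$- 50 \left(\left(y{\left(-1 \right)} + 4 \left(q - 4\right)\right) 0 + 41\right) = - 50 \left(\left(\left(-4 - 2 \left(-1\right)^{3}\right) + 4 \left(-5 - 4\right)\right) 0 + 41\right) = - 50 \left(\left(\left(-4 - -2\right) + 4 \left(-9\right)\right) 0 + 41\right) = - 50 \left(\left(\left(-4 + 2\right) - 36\right) 0 + 41\right) = - 50 \left(\left(-2 - 36\right) 0 + 41\right) = - 50 \left(\left(-38\right) 0 + 41\right) = - 50 \left(0 + 41\right) = \left(-50\right) 41 = -2050$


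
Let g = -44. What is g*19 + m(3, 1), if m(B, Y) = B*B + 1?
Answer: -826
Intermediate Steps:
m(B, Y) = 1 + B² (m(B, Y) = B² + 1 = 1 + B²)
g*19 + m(3, 1) = -44*19 + (1 + 3²) = -836 + (1 + 9) = -836 + 10 = -826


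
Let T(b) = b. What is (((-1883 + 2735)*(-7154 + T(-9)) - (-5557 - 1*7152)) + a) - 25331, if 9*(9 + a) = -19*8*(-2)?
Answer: -55039259/9 ≈ -6.1155e+6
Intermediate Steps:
a = 223/9 (a = -9 + (-19*8*(-2))/9 = -9 + (-152*(-2))/9 = -9 + (⅑)*304 = -9 + 304/9 = 223/9 ≈ 24.778)
(((-1883 + 2735)*(-7154 + T(-9)) - (-5557 - 1*7152)) + a) - 25331 = (((-1883 + 2735)*(-7154 - 9) - (-5557 - 1*7152)) + 223/9) - 25331 = ((852*(-7163) - (-5557 - 7152)) + 223/9) - 25331 = ((-6102876 - 1*(-12709)) + 223/9) - 25331 = ((-6102876 + 12709) + 223/9) - 25331 = (-6090167 + 223/9) - 25331 = -54811280/9 - 25331 = -55039259/9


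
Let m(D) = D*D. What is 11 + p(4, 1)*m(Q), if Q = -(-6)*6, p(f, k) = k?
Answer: 1307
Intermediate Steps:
Q = 36 (Q = -3*(-12) = 36)
m(D) = D**2
11 + p(4, 1)*m(Q) = 11 + 1*36**2 = 11 + 1*1296 = 11 + 1296 = 1307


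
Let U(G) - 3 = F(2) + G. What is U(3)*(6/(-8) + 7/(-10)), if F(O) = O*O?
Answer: -29/2 ≈ -14.500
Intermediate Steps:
F(O) = O²
U(G) = 7 + G (U(G) = 3 + (2² + G) = 3 + (4 + G) = 7 + G)
U(3)*(6/(-8) + 7/(-10)) = (7 + 3)*(6/(-8) + 7/(-10)) = 10*(6*(-⅛) + 7*(-⅒)) = 10*(-¾ - 7/10) = 10*(-29/20) = -29/2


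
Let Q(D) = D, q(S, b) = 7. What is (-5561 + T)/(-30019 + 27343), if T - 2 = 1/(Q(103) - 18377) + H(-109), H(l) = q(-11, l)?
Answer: 33819083/16300408 ≈ 2.0747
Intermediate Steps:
H(l) = 7
T = 164465/18274 (T = 2 + (1/(103 - 18377) + 7) = 2 + (1/(-18274) + 7) = 2 + (-1/18274 + 7) = 2 + 127917/18274 = 164465/18274 ≈ 8.9999)
(-5561 + T)/(-30019 + 27343) = (-5561 + 164465/18274)/(-30019 + 27343) = -101457249/18274/(-2676) = -101457249/18274*(-1/2676) = 33819083/16300408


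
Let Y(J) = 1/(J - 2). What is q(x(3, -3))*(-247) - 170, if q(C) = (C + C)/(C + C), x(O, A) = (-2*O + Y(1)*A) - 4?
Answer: -417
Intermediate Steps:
Y(J) = 1/(-2 + J)
x(O, A) = -4 - A - 2*O (x(O, A) = (-2*O + A/(-2 + 1)) - 4 = (-2*O + A/(-1)) - 4 = (-2*O - A) - 4 = (-A - 2*O) - 4 = -4 - A - 2*O)
q(C) = 1 (q(C) = (2*C)/((2*C)) = (2*C)*(1/(2*C)) = 1)
q(x(3, -3))*(-247) - 170 = 1*(-247) - 170 = -247 - 170 = -417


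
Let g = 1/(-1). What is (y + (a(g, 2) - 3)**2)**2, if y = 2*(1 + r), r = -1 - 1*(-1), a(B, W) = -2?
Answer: 729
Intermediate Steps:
g = -1
r = 0 (r = -1 + 1 = 0)
y = 2 (y = 2*(1 + 0) = 2*1 = 2)
(y + (a(g, 2) - 3)**2)**2 = (2 + (-2 - 3)**2)**2 = (2 + (-5)**2)**2 = (2 + 25)**2 = 27**2 = 729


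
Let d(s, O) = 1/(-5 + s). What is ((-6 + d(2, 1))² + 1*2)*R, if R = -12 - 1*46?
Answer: -21982/9 ≈ -2442.4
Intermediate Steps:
R = -58 (R = -12 - 46 = -58)
((-6 + d(2, 1))² + 1*2)*R = ((-6 + 1/(-5 + 2))² + 1*2)*(-58) = ((-6 + 1/(-3))² + 2)*(-58) = ((-6 - ⅓)² + 2)*(-58) = ((-19/3)² + 2)*(-58) = (361/9 + 2)*(-58) = (379/9)*(-58) = -21982/9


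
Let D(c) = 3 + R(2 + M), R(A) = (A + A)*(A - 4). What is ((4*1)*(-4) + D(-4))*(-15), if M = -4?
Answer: -165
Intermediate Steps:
R(A) = 2*A*(-4 + A) (R(A) = (2*A)*(-4 + A) = 2*A*(-4 + A))
D(c) = 27 (D(c) = 3 + 2*(2 - 4)*(-4 + (2 - 4)) = 3 + 2*(-2)*(-4 - 2) = 3 + 2*(-2)*(-6) = 3 + 24 = 27)
((4*1)*(-4) + D(-4))*(-15) = ((4*1)*(-4) + 27)*(-15) = (4*(-4) + 27)*(-15) = (-16 + 27)*(-15) = 11*(-15) = -165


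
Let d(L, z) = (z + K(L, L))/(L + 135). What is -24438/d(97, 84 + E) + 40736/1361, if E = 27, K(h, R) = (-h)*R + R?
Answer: 2697053104/4174187 ≈ 646.13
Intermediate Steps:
K(h, R) = R - R*h (K(h, R) = -R*h + R = R - R*h)
d(L, z) = (z + L*(1 - L))/(135 + L) (d(L, z) = (z + L*(1 - L))/(L + 135) = (z + L*(1 - L))/(135 + L))
-24438/d(97, 84 + E) + 40736/1361 = -24438*(135 + 97)/((84 + 27) - 1*97*(-1 + 97)) + 40736/1361 = -24438*232/(111 - 1*97*96) + 40736*(1/1361) = -24438*232/(111 - 9312) + 40736/1361 = -24438/((1/232)*(-9201)) + 40736/1361 = -24438/(-9201/232) + 40736/1361 = -24438*(-232/9201) + 40736/1361 = 1889872/3067 + 40736/1361 = 2697053104/4174187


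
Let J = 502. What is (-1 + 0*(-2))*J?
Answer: -502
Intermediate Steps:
(-1 + 0*(-2))*J = (-1 + 0*(-2))*502 = (-1 + 0)*502 = -1*502 = -502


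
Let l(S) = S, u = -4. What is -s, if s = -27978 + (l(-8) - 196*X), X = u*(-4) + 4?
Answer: 31906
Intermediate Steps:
X = 20 (X = -4*(-4) + 4 = 16 + 4 = 20)
s = -31906 (s = -27978 + (-8 - 196*20) = -27978 + (-8 - 3920) = -27978 - 3928 = -31906)
-s = -1*(-31906) = 31906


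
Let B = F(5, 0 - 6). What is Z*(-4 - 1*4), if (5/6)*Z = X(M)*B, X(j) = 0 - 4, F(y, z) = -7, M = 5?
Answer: -1344/5 ≈ -268.80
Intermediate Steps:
X(j) = -4
B = -7
Z = 168/5 (Z = 6*(-4*(-7))/5 = (6/5)*28 = 168/5 ≈ 33.600)
Z*(-4 - 1*4) = 168*(-4 - 1*4)/5 = 168*(-4 - 4)/5 = (168/5)*(-8) = -1344/5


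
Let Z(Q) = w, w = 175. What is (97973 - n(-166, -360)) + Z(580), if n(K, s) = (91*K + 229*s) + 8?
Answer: 195686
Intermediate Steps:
n(K, s) = 8 + 91*K + 229*s
Z(Q) = 175
(97973 - n(-166, -360)) + Z(580) = (97973 - (8 + 91*(-166) + 229*(-360))) + 175 = (97973 - (8 - 15106 - 82440)) + 175 = (97973 - 1*(-97538)) + 175 = (97973 + 97538) + 175 = 195511 + 175 = 195686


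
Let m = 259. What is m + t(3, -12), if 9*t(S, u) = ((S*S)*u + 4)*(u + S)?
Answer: 363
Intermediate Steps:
t(S, u) = (4 + u*S**2)*(S + u)/9 (t(S, u) = (((S*S)*u + 4)*(u + S))/9 = ((S**2*u + 4)*(S + u))/9 = ((u*S**2 + 4)*(S + u))/9 = ((4 + u*S**2)*(S + u))/9 = (4 + u*S**2)*(S + u)/9)
m + t(3, -12) = 259 + ((4/9)*3 + (4/9)*(-12) + (1/9)*(-12)*3**3 + (1/9)*3**2*(-12)**2) = 259 + (4/3 - 16/3 + (1/9)*(-12)*27 + (1/9)*9*144) = 259 + (4/3 - 16/3 - 36 + 144) = 259 + 104 = 363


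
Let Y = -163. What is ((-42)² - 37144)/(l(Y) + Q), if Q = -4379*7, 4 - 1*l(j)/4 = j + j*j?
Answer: 35380/136261 ≈ 0.25965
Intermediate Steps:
l(j) = 16 - 4*j - 4*j² (l(j) = 16 - 4*(j + j*j) = 16 - 4*(j + j²) = 16 + (-4*j - 4*j²) = 16 - 4*j - 4*j²)
Q = -30653
((-42)² - 37144)/(l(Y) + Q) = ((-42)² - 37144)/((16 - 4*(-163) - 4*(-163)²) - 30653) = (1764 - 37144)/((16 + 652 - 4*26569) - 30653) = -35380/((16 + 652 - 106276) - 30653) = -35380/(-105608 - 30653) = -35380/(-136261) = -35380*(-1/136261) = 35380/136261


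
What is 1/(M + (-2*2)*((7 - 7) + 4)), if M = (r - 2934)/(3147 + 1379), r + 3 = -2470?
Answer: -4526/77823 ≈ -0.058158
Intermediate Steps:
r = -2473 (r = -3 - 2470 = -2473)
M = -5407/4526 (M = (-2473 - 2934)/(3147 + 1379) = -5407/4526 ≈ -1.1947)
1/(M + (-2*2)*((7 - 7) + 4)) = 1/(-5407/4526 + (-2*2)*((7 - 7) + 4)) = 1/(-5407/4526 - 4*(0 + 4)) = 1/(-5407/4526 - 4*4) = 1/(-5407/4526 - 16) = 1/(-77823/4526) = -4526/77823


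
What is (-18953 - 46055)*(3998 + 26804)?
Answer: -2002376416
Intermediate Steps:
(-18953 - 46055)*(3998 + 26804) = -65008*30802 = -2002376416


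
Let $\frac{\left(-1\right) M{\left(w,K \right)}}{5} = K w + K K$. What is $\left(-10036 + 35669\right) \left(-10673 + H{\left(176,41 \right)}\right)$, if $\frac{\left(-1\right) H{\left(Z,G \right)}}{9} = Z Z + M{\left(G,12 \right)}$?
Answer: $-6686034821$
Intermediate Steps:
$M{\left(w,K \right)} = - 5 K^{2} - 5 K w$ ($M{\left(w,K \right)} = - 5 \left(K w + K K\right) = - 5 \left(K w + K^{2}\right) = - 5 \left(K^{2} + K w\right) = - 5 K^{2} - 5 K w$)
$H{\left(Z,G \right)} = 6480 - 9 Z^{2} + 540 G$ ($H{\left(Z,G \right)} = - 9 \left(Z Z - 60 \left(12 + G\right)\right) = - 9 \left(Z^{2} - \left(720 + 60 G\right)\right) = - 9 \left(-720 + Z^{2} - 60 G\right) = 6480 - 9 Z^{2} + 540 G$)
$\left(-10036 + 35669\right) \left(-10673 + H{\left(176,41 \right)}\right) = \left(-10036 + 35669\right) \left(-10673 + \left(6480 - 9 \cdot 176^{2} + 540 \cdot 41\right)\right) = 25633 \left(-10673 + \left(6480 - 278784 + 22140\right)\right) = 25633 \left(-10673 - 250164\right) = 25633 \left(-260837\right) = -6686034821$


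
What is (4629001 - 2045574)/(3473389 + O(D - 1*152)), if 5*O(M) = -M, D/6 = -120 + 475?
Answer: 12917135/17364967 ≈ 0.74386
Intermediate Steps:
D = 2130 (D = 6*(-120 + 475) = 6*355 = 2130)
O(M) = -M/5 (O(M) = (-M)/5 = -M/5)
(4629001 - 2045574)/(3473389 + O(D - 1*152)) = (4629001 - 2045574)/(3473389 - (2130 - 1*152)/5) = 2583427/(3473389 - (2130 - 152)/5) = 2583427/(3473389 - ⅕*1978) = 2583427/(3473389 - 1978/5) = 2583427/(17364967/5) = 2583427*(5/17364967) = 12917135/17364967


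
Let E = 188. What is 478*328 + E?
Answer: 156972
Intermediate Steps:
478*328 + E = 478*328 + 188 = 156784 + 188 = 156972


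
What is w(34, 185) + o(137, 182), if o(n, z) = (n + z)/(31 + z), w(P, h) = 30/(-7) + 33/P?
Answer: -92135/50694 ≈ -1.8175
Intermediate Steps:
w(P, h) = -30/7 + 33/P (w(P, h) = 30*(-1/7) + 33/P = -30/7 + 33/P)
o(n, z) = (n + z)/(31 + z)
w(34, 185) + o(137, 182) = (-30/7 + 33/34) + (137 + 182)/(31 + 182) = (-30/7 + 33*(1/34)) + 319/213 = (-30/7 + 33/34) + (1/213)*319 = -789/238 + 319/213 = -92135/50694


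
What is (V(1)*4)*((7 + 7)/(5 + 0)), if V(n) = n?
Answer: 56/5 ≈ 11.200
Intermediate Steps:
(V(1)*4)*((7 + 7)/(5 + 0)) = (1*4)*((7 + 7)/(5 + 0)) = 4*(14/5) = 56/5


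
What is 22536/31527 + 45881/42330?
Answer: 266715463/148281990 ≈ 1.7987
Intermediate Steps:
22536/31527 + 45881/42330 = 22536*(1/31527) + 45881*(1/42330) = 2504/3503 + 45881/42330 = 266715463/148281990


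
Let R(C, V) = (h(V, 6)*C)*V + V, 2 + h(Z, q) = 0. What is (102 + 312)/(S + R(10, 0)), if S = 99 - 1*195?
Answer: -69/16 ≈ -4.3125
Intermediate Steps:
S = -96 (S = 99 - 195 = -96)
h(Z, q) = -2 (h(Z, q) = -2 + 0 = -2)
R(C, V) = V - 2*C*V (R(C, V) = (-2*C)*V + V = -2*C*V + V = V - 2*C*V)
(102 + 312)/(S + R(10, 0)) = (102 + 312)/(-96 + 0*(1 - 2*10)) = 414/(-96 + 0*(1 - 20)) = 414/(-96 + 0*(-19)) = 414/(-96 + 0) = 414/(-96) = 414*(-1/96) = -69/16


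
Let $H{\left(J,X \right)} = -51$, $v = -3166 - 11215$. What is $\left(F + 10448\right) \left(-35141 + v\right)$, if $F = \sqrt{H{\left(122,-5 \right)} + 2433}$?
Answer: $-517405856 - 49522 \sqrt{2382} \approx -5.1982 \cdot 10^{8}$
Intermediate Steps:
$v = -14381$
$F = \sqrt{2382}$ ($F = \sqrt{-51 + 2433} = \sqrt{2382} \approx 48.806$)
$\left(F + 10448\right) \left(-35141 + v\right) = \left(\sqrt{2382} + 10448\right) \left(-35141 - 14381\right) = \left(10448 + \sqrt{2382}\right) \left(-49522\right) = -517405856 - 49522 \sqrt{2382}$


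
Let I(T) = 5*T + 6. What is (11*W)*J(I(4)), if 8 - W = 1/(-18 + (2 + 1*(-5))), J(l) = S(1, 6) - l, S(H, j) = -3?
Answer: -53911/21 ≈ -2567.2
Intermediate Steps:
I(T) = 6 + 5*T
J(l) = -3 - l
W = 169/21 (W = 8 - 1/(-18 + (2 + 1*(-5))) = 8 - 1/(-18 + (2 - 5)) = 8 - 1/(-18 - 3) = 8 - 1/(-21) = 8 - 1*(-1/21) = 8 + 1/21 = 169/21 ≈ 8.0476)
(11*W)*J(I(4)) = (11*(169/21))*(-3 - (6 + 5*4)) = 1859*(-3 - (6 + 20))/21 = 1859*(-3 - 1*26)/21 = 1859*(-3 - 26)/21 = (1859/21)*(-29) = -53911/21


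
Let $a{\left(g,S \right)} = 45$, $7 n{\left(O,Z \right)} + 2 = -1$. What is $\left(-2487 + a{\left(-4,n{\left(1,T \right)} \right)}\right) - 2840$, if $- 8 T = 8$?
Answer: $-5282$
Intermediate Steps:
$T = -1$ ($T = \left(- \frac{1}{8}\right) 8 = -1$)
$n{\left(O,Z \right)} = - \frac{3}{7}$ ($n{\left(O,Z \right)} = - \frac{2}{7} + \frac{1}{7} \left(-1\right) = - \frac{2}{7} - \frac{1}{7} = - \frac{3}{7}$)
$\left(-2487 + a{\left(-4,n{\left(1,T \right)} \right)}\right) - 2840 = \left(-2487 + 45\right) - 2840 = -2442 - 2840 = -5282$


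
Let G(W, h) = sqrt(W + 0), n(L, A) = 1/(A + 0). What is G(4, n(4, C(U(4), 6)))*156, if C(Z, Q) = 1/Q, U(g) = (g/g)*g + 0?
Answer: 312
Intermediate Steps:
U(g) = g (U(g) = 1*g + 0 = g + 0 = g)
n(L, A) = 1/A
G(W, h) = sqrt(W)
G(4, n(4, C(U(4), 6)))*156 = sqrt(4)*156 = 2*156 = 312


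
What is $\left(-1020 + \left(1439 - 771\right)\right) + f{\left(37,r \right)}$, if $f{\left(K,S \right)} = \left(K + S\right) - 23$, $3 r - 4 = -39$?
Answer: $- \frac{1049}{3} \approx -349.67$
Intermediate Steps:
$r = - \frac{35}{3}$ ($r = \frac{4}{3} + \frac{1}{3} \left(-39\right) = \frac{4}{3} - 13 = - \frac{35}{3} \approx -11.667$)
$f{\left(K,S \right)} = -23 + K + S$
$\left(-1020 + \left(1439 - 771\right)\right) + f{\left(37,r \right)} = \left(-1020 + \left(1439 - 771\right)\right) - - \frac{7}{3} = \left(-1020 + 668\right) + \frac{7}{3} = -352 + \frac{7}{3} = - \frac{1049}{3}$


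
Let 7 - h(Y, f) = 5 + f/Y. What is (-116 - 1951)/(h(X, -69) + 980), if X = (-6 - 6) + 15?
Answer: -689/335 ≈ -2.0567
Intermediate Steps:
X = 3 (X = -12 + 15 = 3)
h(Y, f) = 2 - f/Y (h(Y, f) = 7 - (5 + f/Y) = 7 + (-5 - f/Y) = 2 - f/Y)
(-116 - 1951)/(h(X, -69) + 980) = (-116 - 1951)/((2 - 1*(-69)/3) + 980) = -2067/((2 - 1*(-69)*⅓) + 980) = -2067/((2 + 23) + 980) = -2067/(25 + 980) = -2067/1005 = -2067*1/1005 = -689/335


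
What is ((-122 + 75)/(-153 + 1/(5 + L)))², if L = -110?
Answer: 24354225/258116356 ≈ 0.094354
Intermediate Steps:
((-122 + 75)/(-153 + 1/(5 + L)))² = ((-122 + 75)/(-153 + 1/(5 - 110)))² = (-47/(-153 + 1/(-105)))² = (-47/(-153 - 1/105))² = (-47/(-16066/105))² = (-47*(-105/16066))² = (4935/16066)² = 24354225/258116356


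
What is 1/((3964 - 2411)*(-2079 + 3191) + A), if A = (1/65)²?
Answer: 4225/7296304601 ≈ 5.7906e-7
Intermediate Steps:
A = 1/4225 (A = (1/65)² = 1/4225 ≈ 0.00023669)
1/((3964 - 2411)*(-2079 + 3191) + A) = 1/((3964 - 2411)*(-2079 + 3191) + 1/4225) = 1/(1553*1112 + 1/4225) = 1/(1726936 + 1/4225) = 1/(7296304601/4225) = 4225/7296304601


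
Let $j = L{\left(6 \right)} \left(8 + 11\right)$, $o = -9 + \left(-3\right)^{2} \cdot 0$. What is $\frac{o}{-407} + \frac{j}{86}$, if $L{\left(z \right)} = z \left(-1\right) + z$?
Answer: $\frac{9}{407} \approx 0.022113$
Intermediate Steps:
$L{\left(z \right)} = 0$ ($L{\left(z \right)} = - z + z = 0$)
$o = -9$ ($o = -9 + 9 \cdot 0 = -9 + 0 = -9$)
$j = 0$ ($j = 0 \left(8 + 11\right) = 0 \cdot 19 = 0$)
$\frac{o}{-407} + \frac{j}{86} = - \frac{9}{-407} + \frac{0}{86} = \left(-9\right) \left(- \frac{1}{407}\right) + 0 \cdot \frac{1}{86} = \frac{9}{407} + 0 = \frac{9}{407}$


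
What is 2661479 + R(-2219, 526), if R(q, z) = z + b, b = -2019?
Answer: 2659986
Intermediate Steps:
R(q, z) = -2019 + z (R(q, z) = z - 2019 = -2019 + z)
2661479 + R(-2219, 526) = 2661479 + (-2019 + 526) = 2661479 - 1493 = 2659986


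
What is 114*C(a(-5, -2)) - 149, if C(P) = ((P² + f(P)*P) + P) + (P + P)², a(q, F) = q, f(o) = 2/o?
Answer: 13759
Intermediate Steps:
C(P) = 2 + P + 5*P² (C(P) = ((P² + (2/P)*P) + P) + (P + P)² = ((P² + 2) + P) + (2*P)² = ((2 + P²) + P) + 4*P² = (2 + P + P²) + 4*P² = 2 + P + 5*P²)
114*C(a(-5, -2)) - 149 = 114*(2 - 5*(1 + 5*(-5))) - 149 = 114*(2 - 5*(1 - 25)) - 149 = 114*(2 - 5*(-24)) - 149 = 114*(2 + 120) - 149 = 114*122 - 149 = 13908 - 149 = 13759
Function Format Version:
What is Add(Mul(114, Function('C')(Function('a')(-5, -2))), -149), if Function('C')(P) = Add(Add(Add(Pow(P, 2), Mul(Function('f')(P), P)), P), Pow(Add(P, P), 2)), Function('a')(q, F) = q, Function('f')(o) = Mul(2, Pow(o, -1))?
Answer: 13759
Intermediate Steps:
Function('C')(P) = Add(2, P, Mul(5, Pow(P, 2))) (Function('C')(P) = Add(Add(Add(Pow(P, 2), Mul(Mul(2, Pow(P, -1)), P)), P), Pow(Add(P, P), 2)) = Add(Add(Add(Pow(P, 2), 2), P), Pow(Mul(2, P), 2)) = Add(Add(Add(2, Pow(P, 2)), P), Mul(4, Pow(P, 2))) = Add(Add(2, P, Pow(P, 2)), Mul(4, Pow(P, 2))) = Add(2, P, Mul(5, Pow(P, 2))))
Add(Mul(114, Function('C')(Function('a')(-5, -2))), -149) = Add(Mul(114, Add(2, Mul(-5, Add(1, Mul(5, -5))))), -149) = Add(Mul(114, Add(2, Mul(-5, Add(1, -25)))), -149) = Add(Mul(114, Add(2, Mul(-5, -24))), -149) = Add(Mul(114, Add(2, 120)), -149) = Add(Mul(114, 122), -149) = Add(13908, -149) = 13759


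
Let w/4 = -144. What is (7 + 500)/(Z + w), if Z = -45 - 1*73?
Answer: -507/694 ≈ -0.73055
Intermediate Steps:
Z = -118 (Z = -45 - 73 = -118)
w = -576 (w = 4*(-144) = -576)
(7 + 500)/(Z + w) = (7 + 500)/(-118 - 576) = 507/(-694) = 507*(-1/694) = -507/694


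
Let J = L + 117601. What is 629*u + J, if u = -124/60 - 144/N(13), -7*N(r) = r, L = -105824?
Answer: 11553508/195 ≈ 59249.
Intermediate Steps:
N(r) = -r/7
J = 11777 (J = -105824 + 117601 = 11777)
u = 14717/195 (u = -124/60 - 144/((-1/7*13)) = -124*1/60 - 144/(-13/7) = -31/15 - 144*(-7/13) = -31/15 + 1008/13 = 14717/195 ≈ 75.472)
629*u + J = 629*(14717/195) + 11777 = 9256993/195 + 11777 = 11553508/195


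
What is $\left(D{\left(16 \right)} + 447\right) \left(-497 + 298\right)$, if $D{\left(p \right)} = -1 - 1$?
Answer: $-88555$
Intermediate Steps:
$D{\left(p \right)} = -2$
$\left(D{\left(16 \right)} + 447\right) \left(-497 + 298\right) = \left(-2 + 447\right) \left(-497 + 298\right) = 445 \left(-199\right) = -88555$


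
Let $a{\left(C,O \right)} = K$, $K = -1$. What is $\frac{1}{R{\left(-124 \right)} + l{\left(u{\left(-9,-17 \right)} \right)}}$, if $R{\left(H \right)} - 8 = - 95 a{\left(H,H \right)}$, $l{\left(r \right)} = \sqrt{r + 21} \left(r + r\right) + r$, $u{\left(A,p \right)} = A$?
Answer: $\frac{47}{2474} + \frac{9 \sqrt{3}}{1237} \approx 0.031599$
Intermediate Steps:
$a{\left(C,O \right)} = -1$
$l{\left(r \right)} = r + 2 r \sqrt{21 + r}$ ($l{\left(r \right)} = \sqrt{21 + r} 2 r + r = 2 r \sqrt{21 + r} + r = r + 2 r \sqrt{21 + r}$)
$R{\left(H \right)} = 103$ ($R{\left(H \right)} = 8 - -95 = 8 + 95 = 103$)
$\frac{1}{R{\left(-124 \right)} + l{\left(u{\left(-9,-17 \right)} \right)}} = \frac{1}{103 - 9 \left(1 + 2 \sqrt{21 - 9}\right)} = \frac{1}{103 - 9 \left(1 + 2 \sqrt{12}\right)} = \frac{1}{103 - 9 \left(1 + 2 \cdot 2 \sqrt{3}\right)} = \frac{1}{103 - 9 \left(1 + 4 \sqrt{3}\right)} = \frac{1}{103 - \left(9 + 36 \sqrt{3}\right)} = \frac{1}{94 - 36 \sqrt{3}}$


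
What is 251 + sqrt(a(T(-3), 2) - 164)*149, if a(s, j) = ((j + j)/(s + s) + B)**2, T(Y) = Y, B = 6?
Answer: 251 + 298*I*sqrt(305)/3 ≈ 251.0 + 1734.8*I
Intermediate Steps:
a(s, j) = (6 + j/s)**2 (a(s, j) = ((j + j)/(s + s) + 6)**2 = ((2*j)/((2*s)) + 6)**2 = ((2*j)*(1/(2*s)) + 6)**2 = (j/s + 6)**2 = (6 + j/s)**2)
251 + sqrt(a(T(-3), 2) - 164)*149 = 251 + sqrt((2 + 6*(-3))**2/(-3)**2 - 164)*149 = 251 + sqrt((2 - 18)**2/9 - 164)*149 = 251 + sqrt((1/9)*(-16)**2 - 164)*149 = 251 + sqrt((1/9)*256 - 164)*149 = 251 + sqrt(256/9 - 164)*149 = 251 + sqrt(-1220/9)*149 = 251 + (2*I*sqrt(305)/3)*149 = 251 + 298*I*sqrt(305)/3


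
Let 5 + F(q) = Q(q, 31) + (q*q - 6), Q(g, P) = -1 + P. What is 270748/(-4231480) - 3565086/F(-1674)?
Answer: -792215293697/592892762330 ≈ -1.3362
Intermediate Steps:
F(q) = 19 + q² (F(q) = -5 + ((-1 + 31) + (q*q - 6)) = -5 + (30 + (q² - 6)) = -5 + (30 + (-6 + q²)) = -5 + (24 + q²) = 19 + q²)
270748/(-4231480) - 3565086/F(-1674) = 270748/(-4231480) - 3565086/(19 + (-1674)²) = 270748*(-1/4231480) - 3565086/(19 + 2802276) = -67687/1057870 - 3565086/2802295 = -792215293697/592892762330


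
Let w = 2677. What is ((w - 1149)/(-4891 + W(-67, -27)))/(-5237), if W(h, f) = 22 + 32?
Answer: 1528/25331369 ≈ 6.0320e-5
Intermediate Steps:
W(h, f) = 54
((w - 1149)/(-4891 + W(-67, -27)))/(-5237) = ((2677 - 1149)/(-4891 + 54))/(-5237) = (1528/(-4837))*(-1/5237) = (1528*(-1/4837))*(-1/5237) = -1528/4837*(-1/5237) = 1528/25331369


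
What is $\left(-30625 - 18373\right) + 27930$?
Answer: $-21068$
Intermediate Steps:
$\left(-30625 - 18373\right) + 27930 = -48998 + 27930 = -21068$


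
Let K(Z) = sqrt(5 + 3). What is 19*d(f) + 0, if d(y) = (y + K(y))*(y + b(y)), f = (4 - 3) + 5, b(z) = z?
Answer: 1368 + 456*sqrt(2) ≈ 2012.9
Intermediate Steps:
K(Z) = 2*sqrt(2) (K(Z) = sqrt(8) = 2*sqrt(2))
f = 6 (f = 1 + 5 = 6)
d(y) = 2*y*(y + 2*sqrt(2)) (d(y) = (y + 2*sqrt(2))*(y + y) = (y + 2*sqrt(2))*(2*y) = 2*y*(y + 2*sqrt(2)))
19*d(f) + 0 = 19*(2*6*(6 + 2*sqrt(2))) + 0 = 19*(72 + 24*sqrt(2)) + 0 = (1368 + 456*sqrt(2)) + 0 = 1368 + 456*sqrt(2)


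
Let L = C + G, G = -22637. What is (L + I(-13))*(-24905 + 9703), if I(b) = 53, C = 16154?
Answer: 97748860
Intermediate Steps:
L = -6483 (L = 16154 - 22637 = -6483)
(L + I(-13))*(-24905 + 9703) = (-6483 + 53)*(-24905 + 9703) = -6430*(-15202) = 97748860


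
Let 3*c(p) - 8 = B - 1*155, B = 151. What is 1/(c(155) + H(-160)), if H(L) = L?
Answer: -3/476 ≈ -0.0063025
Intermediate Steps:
c(p) = 4/3 (c(p) = 8/3 + (151 - 1*155)/3 = 8/3 + (151 - 155)/3 = 8/3 + (⅓)*(-4) = 8/3 - 4/3 = 4/3)
1/(c(155) + H(-160)) = 1/(4/3 - 160) = 1/(-476/3) = -3/476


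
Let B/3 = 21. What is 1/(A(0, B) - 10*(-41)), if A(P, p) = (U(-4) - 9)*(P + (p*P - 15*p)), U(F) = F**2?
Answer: -1/6205 ≈ -0.00016116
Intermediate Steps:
B = 63 (B = 3*21 = 63)
A(P, p) = -105*p + 7*P + 7*P*p (A(P, p) = ((-4)**2 - 9)*(P + (p*P - 15*p)) = (16 - 9)*(P + (P*p - 15*p)) = 7*(P + (-15*p + P*p)) = 7*(P - 15*p + P*p) = -105*p + 7*P + 7*P*p)
1/(A(0, B) - 10*(-41)) = 1/((-105*63 + 7*0 + 7*0*63) - 10*(-41)) = 1/((-6615 + 0 + 0) + 410) = 1/(-6615 + 410) = 1/(-6205) = -1/6205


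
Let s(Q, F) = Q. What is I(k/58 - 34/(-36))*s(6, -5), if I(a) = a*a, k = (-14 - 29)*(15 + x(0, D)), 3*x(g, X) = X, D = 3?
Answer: 32478601/45414 ≈ 715.17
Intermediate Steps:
x(g, X) = X/3
k = -688 (k = (-14 - 29)*(15 + (⅓)*3) = -43*(15 + 1) = -43*16 = -688)
I(a) = a²
I(k/58 - 34/(-36))*s(6, -5) = (-688/58 - 34/(-36))²*6 = (-688*1/58 - 34*(-1/36))²*6 = (-344/29 + 17/18)²*6 = (-5699/522)²*6 = (32478601/272484)*6 = 32478601/45414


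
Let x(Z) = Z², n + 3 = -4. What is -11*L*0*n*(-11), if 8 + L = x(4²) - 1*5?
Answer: 0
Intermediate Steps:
n = -7 (n = -3 - 4 = -7)
L = 243 (L = -8 + ((4²)² - 1*5) = -8 + (16² - 5) = -8 + (256 - 5) = -8 + 251 = 243)
-11*L*0*n*(-11) = -11*243*0*(-7)*(-11) = -0*(-7)*(-11) = -11*0*(-11) = 0*(-11) = 0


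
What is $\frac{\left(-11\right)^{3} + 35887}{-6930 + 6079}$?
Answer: $- \frac{34556}{851} \approx -40.606$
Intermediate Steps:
$\frac{\left(-11\right)^{3} + 35887}{-6930 + 6079} = \frac{-1331 + 35887}{-851} = 34556 \left(- \frac{1}{851}\right) = - \frac{34556}{851}$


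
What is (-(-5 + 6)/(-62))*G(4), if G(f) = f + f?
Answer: 4/31 ≈ 0.12903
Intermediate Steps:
G(f) = 2*f
(-(-5 + 6)/(-62))*G(4) = (-(-5 + 6)/(-62))*(2*4) = (-1*1*(-1/62))*8 = -1*(-1/62)*8 = (1/62)*8 = 4/31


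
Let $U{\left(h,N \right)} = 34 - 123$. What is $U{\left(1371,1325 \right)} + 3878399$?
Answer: $3878310$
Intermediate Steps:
$U{\left(h,N \right)} = -89$ ($U{\left(h,N \right)} = 34 - 123 = -89$)
$U{\left(1371,1325 \right)} + 3878399 = -89 + 3878399 = 3878310$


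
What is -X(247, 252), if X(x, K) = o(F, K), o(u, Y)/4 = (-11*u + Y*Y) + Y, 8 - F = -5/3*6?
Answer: -254232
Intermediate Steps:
F = 18 (F = 8 - (-5/3)*6 = 8 - (-5*⅓)*6 = 8 - (-5)*6/3 = 8 - 1*(-10) = 8 + 10 = 18)
o(u, Y) = -44*u + 4*Y + 4*Y² (o(u, Y) = 4*((-11*u + Y*Y) + Y) = 4*((-11*u + Y²) + Y) = 4*((Y² - 11*u) + Y) = 4*(Y + Y² - 11*u) = -44*u + 4*Y + 4*Y²)
X(x, K) = -792 + 4*K + 4*K² (X(x, K) = -44*18 + 4*K + 4*K² = -792 + 4*K + 4*K²)
-X(247, 252) = -(-792 + 4*252 + 4*252²) = -(-792 + 1008 + 4*63504) = -(-792 + 1008 + 254016) = -1*254232 = -254232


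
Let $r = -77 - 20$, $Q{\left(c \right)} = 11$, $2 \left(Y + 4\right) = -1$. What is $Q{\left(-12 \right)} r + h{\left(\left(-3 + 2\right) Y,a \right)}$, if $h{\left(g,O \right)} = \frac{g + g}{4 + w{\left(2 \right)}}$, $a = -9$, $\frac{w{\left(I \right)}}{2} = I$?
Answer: $- \frac{8527}{8} \approx -1065.9$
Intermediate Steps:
$Y = - \frac{9}{2}$ ($Y = -4 + \frac{1}{2} \left(-1\right) = -4 - \frac{1}{2} = - \frac{9}{2} \approx -4.5$)
$w{\left(I \right)} = 2 I$
$r = -97$
$h{\left(g,O \right)} = \frac{g}{4}$ ($h{\left(g,O \right)} = \frac{g + g}{4 + 2 \cdot 2} = \frac{2 g}{4 + 4} = \frac{2 g}{8} = 2 g \frac{1}{8} = \frac{g}{4}$)
$Q{\left(-12 \right)} r + h{\left(\left(-3 + 2\right) Y,a \right)} = 11 \left(-97\right) + \frac{\left(-3 + 2\right) \left(- \frac{9}{2}\right)}{4} = -1067 + \frac{\left(-1\right) \left(- \frac{9}{2}\right)}{4} = -1067 + \frac{1}{4} \cdot \frac{9}{2} = -1067 + \frac{9}{8} = - \frac{8527}{8}$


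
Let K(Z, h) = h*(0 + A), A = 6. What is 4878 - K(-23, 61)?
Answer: 4512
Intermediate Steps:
K(Z, h) = 6*h (K(Z, h) = h*(0 + 6) = h*6 = 6*h)
4878 - K(-23, 61) = 4878 - 6*61 = 4878 - 1*366 = 4878 - 366 = 4512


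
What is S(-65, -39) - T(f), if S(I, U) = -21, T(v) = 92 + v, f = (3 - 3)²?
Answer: -113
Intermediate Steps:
f = 0 (f = 0² = 0)
S(-65, -39) - T(f) = -21 - (92 + 0) = -21 - 1*92 = -21 - 92 = -113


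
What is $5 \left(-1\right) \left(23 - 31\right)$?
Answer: $40$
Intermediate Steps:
$5 \left(-1\right) \left(23 - 31\right) = \left(-5\right) \left(-8\right) = 40$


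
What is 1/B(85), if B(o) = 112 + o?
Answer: 1/197 ≈ 0.0050761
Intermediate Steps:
1/B(85) = 1/(112 + 85) = 1/197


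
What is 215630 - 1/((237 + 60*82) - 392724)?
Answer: 83571072211/387567 ≈ 2.1563e+5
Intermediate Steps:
215630 - 1/((237 + 60*82) - 392724) = 215630 - 1/((237 + 4920) - 392724) = 215630 - 1/(5157 - 392724) = 215630 - 1/(-387567) = 215630 - 1*(-1/387567) = 215630 + 1/387567 = 83571072211/387567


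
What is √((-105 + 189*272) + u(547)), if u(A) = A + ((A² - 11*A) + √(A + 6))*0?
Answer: 5*√2074 ≈ 227.71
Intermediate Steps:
u(A) = A (u(A) = A + ((A² - 11*A) + √(6 + A))*0 = A + (A² + √(6 + A) - 11*A)*0 = A + 0 = A)
√((-105 + 189*272) + u(547)) = √((-105 + 189*272) + 547) = √((-105 + 51408) + 547) = √(51303 + 547) = √51850 = 5*√2074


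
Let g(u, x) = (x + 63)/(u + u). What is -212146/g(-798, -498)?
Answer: -112861672/145 ≈ -7.7836e+5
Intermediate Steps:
g(u, x) = (63 + x)/(2*u) (g(u, x) = (63 + x)/((2*u)) = (63 + x)*(1/(2*u)) = (63 + x)/(2*u))
-212146/g(-798, -498) = -212146*(-1596/(63 - 498)) = -212146/((½)*(-1/798)*(-435)) = -212146/145/532 = -212146*532/145 = -112861672/145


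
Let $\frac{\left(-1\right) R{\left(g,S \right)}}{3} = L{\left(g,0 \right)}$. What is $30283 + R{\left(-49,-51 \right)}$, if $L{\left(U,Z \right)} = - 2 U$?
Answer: $29989$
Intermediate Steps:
$R{\left(g,S \right)} = 6 g$ ($R{\left(g,S \right)} = - 3 \left(- 2 g\right) = 6 g$)
$30283 + R{\left(-49,-51 \right)} = 30283 + 6 \left(-49\right) = 30283 - 294 = 29989$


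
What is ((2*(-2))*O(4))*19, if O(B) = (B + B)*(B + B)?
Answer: -4864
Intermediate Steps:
O(B) = 4*B² (O(B) = (2*B)*(2*B) = 4*B²)
((2*(-2))*O(4))*19 = ((2*(-2))*(4*4²))*19 = -16*16*19 = -4*64*19 = -256*19 = -4864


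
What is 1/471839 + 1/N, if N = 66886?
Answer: 538725/31559423354 ≈ 1.7070e-5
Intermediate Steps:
1/471839 + 1/N = 1/471839 + 1/66886 = 538725/31559423354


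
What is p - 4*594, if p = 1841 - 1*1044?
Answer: -1579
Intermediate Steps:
p = 797 (p = 1841 - 1044 = 797)
p - 4*594 = 797 - 4*594 = 797 - 2376 = -1579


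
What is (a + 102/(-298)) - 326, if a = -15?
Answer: -50860/149 ≈ -341.34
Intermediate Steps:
(a + 102/(-298)) - 326 = (-15 + 102/(-298)) - 326 = (-15 + 102*(-1/298)) - 326 = (-15 - 51/149) - 326 = -2286/149 - 326 = -50860/149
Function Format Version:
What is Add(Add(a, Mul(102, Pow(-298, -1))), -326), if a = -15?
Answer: Rational(-50860, 149) ≈ -341.34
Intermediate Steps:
Add(Add(a, Mul(102, Pow(-298, -1))), -326) = Add(Add(-15, Mul(102, Pow(-298, -1))), -326) = Add(Add(-15, Mul(102, Rational(-1, 298))), -326) = Add(Add(-15, Rational(-51, 149)), -326) = Add(Rational(-2286, 149), -326) = Rational(-50860, 149)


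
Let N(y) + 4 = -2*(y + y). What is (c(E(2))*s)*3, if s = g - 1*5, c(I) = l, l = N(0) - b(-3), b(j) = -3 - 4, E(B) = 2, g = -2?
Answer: -63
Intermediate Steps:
b(j) = -7
N(y) = -4 - 4*y (N(y) = -4 - 2*(y + y) = -4 - 4*y)
l = 3 (l = (-4 - 4*0) - 1*(-7) = (-4 + 0) + 7 = -4 + 7 = 3)
c(I) = 3
s = -7 (s = -2 - 1*5 = -2 - 5 = -7)
(c(E(2))*s)*3 = (3*(-7))*3 = -21*3 = -63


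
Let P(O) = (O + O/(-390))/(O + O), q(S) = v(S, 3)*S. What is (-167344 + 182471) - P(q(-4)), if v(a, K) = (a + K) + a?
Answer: 11798671/780 ≈ 15127.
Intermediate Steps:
v(a, K) = K + 2*a (v(a, K) = (K + a) + a = K + 2*a)
q(S) = S*(3 + 2*S) (q(S) = (3 + 2*S)*S = S*(3 + 2*S))
P(O) = 389/780 (P(O) = (O + O*(-1/390))/((2*O)) = (O - O/390)*(1/(2*O)) = (389*O/390)*(1/(2*O)) = 389/780)
(-167344 + 182471) - P(q(-4)) = (-167344 + 182471) - 1*389/780 = 15127 - 389/780 = 11798671/780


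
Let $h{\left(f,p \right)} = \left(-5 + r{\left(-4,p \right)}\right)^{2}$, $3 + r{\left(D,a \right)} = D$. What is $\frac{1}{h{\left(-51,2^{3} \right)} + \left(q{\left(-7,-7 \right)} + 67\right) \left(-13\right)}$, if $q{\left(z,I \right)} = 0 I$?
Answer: $- \frac{1}{727} \approx -0.0013755$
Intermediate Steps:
$r{\left(D,a \right)} = -3 + D$
$q{\left(z,I \right)} = 0$
$h{\left(f,p \right)} = 144$ ($h{\left(f,p \right)} = \left(-5 - 7\right)^{2} = \left(-12\right)^{2} = 144$)
$\frac{1}{h{\left(-51,2^{3} \right)} + \left(q{\left(-7,-7 \right)} + 67\right) \left(-13\right)} = \frac{1}{144 + \left(0 + 67\right) \left(-13\right)} = \frac{1}{144 + 67 \left(-13\right)} = \frac{1}{144 - 871} = \frac{1}{-727} = - \frac{1}{727}$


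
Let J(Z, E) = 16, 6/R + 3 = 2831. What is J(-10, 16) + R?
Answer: 22627/1414 ≈ 16.002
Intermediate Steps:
R = 3/1414 (R = 6/(-3 + 2831) = 6/2828 = 6*(1/2828) = 3/1414 ≈ 0.0021216)
J(-10, 16) + R = 16 + 3/1414 = 22627/1414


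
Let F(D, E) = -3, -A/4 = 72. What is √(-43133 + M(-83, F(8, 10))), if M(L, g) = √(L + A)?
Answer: √(-43133 + I*√371) ≈ 0.0464 + 207.68*I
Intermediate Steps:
A = -288 (A = -4*72 = -288)
M(L, g) = √(-288 + L) (M(L, g) = √(L - 288) = √(-288 + L))
√(-43133 + M(-83, F(8, 10))) = √(-43133 + √(-288 - 83)) = √(-43133 + √(-371)) = √(-43133 + I*√371)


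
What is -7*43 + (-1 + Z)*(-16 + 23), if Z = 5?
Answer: -273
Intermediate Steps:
-7*43 + (-1 + Z)*(-16 + 23) = -7*43 + (-1 + 5)*(-16 + 23) = -301 + 4*7 = -301 + 28 = -273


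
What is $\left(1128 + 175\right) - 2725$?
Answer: $-1422$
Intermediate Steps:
$\left(1128 + 175\right) - 2725 = 1303 - 2725 = -1422$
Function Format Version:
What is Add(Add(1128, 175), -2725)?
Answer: -1422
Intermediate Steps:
Add(Add(1128, 175), -2725) = Add(1303, -2725) = -1422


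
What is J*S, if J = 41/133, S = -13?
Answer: -533/133 ≈ -4.0075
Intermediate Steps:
J = 41/133 (J = 41*(1/133) = 41/133 ≈ 0.30827)
J*S = (41/133)*(-13) = -533/133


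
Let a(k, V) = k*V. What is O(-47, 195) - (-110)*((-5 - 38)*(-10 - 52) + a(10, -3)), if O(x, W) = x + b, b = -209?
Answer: 289704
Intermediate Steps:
O(x, W) = -209 + x (O(x, W) = x - 209 = -209 + x)
a(k, V) = V*k
O(-47, 195) - (-110)*((-5 - 38)*(-10 - 52) + a(10, -3)) = (-209 - 47) - (-110)*((-5 - 38)*(-10 - 52) - 3*10) = -256 - (-110)*(-43*(-62) - 30) = -256 - (-110)*(2666 - 30) = -256 - (-110)*2636 = -256 - 1*(-289960) = -256 + 289960 = 289704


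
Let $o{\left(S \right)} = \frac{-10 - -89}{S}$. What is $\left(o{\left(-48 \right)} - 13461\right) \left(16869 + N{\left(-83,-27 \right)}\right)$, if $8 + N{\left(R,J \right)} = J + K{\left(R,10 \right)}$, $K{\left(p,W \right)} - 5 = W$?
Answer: $- \frac{10887941743}{48} \approx -2.2683 \cdot 10^{8}$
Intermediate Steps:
$K{\left(p,W \right)} = 5 + W$
$N{\left(R,J \right)} = 7 + J$ ($N{\left(R,J \right)} = -8 + \left(J + \left(5 + 10\right)\right) = -8 + \left(J + 15\right) = -8 + \left(15 + J\right) = 7 + J$)
$o{\left(S \right)} = \frac{79}{S}$ ($o{\left(S \right)} = \frac{-10 + 89}{S} = \frac{79}{S}$)
$\left(o{\left(-48 \right)} - 13461\right) \left(16869 + N{\left(-83,-27 \right)}\right) = \left(\frac{79}{-48} - 13461\right) \left(16869 + \left(7 - 27\right)\right) = \left(79 \left(- \frac{1}{48}\right) - 13461\right) \left(16869 - 20\right) = \left(- \frac{79}{48} - 13461\right) 16849 = \left(- \frac{646207}{48}\right) 16849 = - \frac{10887941743}{48}$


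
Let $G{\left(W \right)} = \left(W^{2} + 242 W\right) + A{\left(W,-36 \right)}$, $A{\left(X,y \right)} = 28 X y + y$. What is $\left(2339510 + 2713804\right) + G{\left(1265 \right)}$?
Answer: $5684513$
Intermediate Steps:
$A{\left(X,y \right)} = y + 28 X y$ ($A{\left(X,y \right)} = 28 X y + y = y + 28 X y$)
$G{\left(W \right)} = -36 + W^{2} - 766 W$ ($G{\left(W \right)} = \left(W^{2} + 242 W\right) - 36 \left(1 + 28 W\right) = \left(W^{2} + 242 W\right) - \left(36 + 1008 W\right) = -36 + W^{2} - 766 W$)
$\left(2339510 + 2713804\right) + G{\left(1265 \right)} = \left(2339510 + 2713804\right) - \left(969026 - 1600225\right) = 5053314 - -631199 = 5053314 + 631199 = 5684513$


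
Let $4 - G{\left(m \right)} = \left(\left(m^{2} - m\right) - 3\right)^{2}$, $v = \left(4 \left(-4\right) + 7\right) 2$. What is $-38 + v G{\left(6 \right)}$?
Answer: $13012$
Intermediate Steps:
$v = -18$ ($v = \left(-16 + 7\right) 2 = \left(-9\right) 2 = -18$)
$G{\left(m \right)} = 4 - \left(-3 + m^{2} - m\right)^{2}$ ($G{\left(m \right)} = 4 - \left(\left(m^{2} - m\right) - 3\right)^{2} = 4 - \left(-3 + m^{2} - m\right)^{2}$)
$-38 + v G{\left(6 \right)} = -38 - 18 \left(4 - \left(3 + 6 - 6^{2}\right)^{2}\right) = -38 - 18 \left(4 - \left(3 + 6 - 36\right)^{2}\right) = -38 - 18 \left(4 - \left(-27\right)^{2}\right) = -38 - 18 \left(4 - 729\right) = -38 - -13050 = -38 + 13050 = 13012$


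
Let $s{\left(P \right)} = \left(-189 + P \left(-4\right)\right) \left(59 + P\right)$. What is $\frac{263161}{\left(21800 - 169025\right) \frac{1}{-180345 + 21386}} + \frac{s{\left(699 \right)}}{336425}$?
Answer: $\frac{562917334454273}{1981206825} \approx 2.8413 \cdot 10^{5}$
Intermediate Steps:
$s{\left(P \right)} = \left(-189 - 4 P\right) \left(59 + P\right)$
$\frac{263161}{\left(21800 - 169025\right) \frac{1}{-180345 + 21386}} + \frac{s{\left(699 \right)}}{336425} = \frac{263161}{\left(21800 - 169025\right) \frac{1}{-180345 + 21386}} + \frac{-11151 - 297075 - 4 \cdot 699^{2}}{336425} = \frac{263161}{\left(-147225\right) \frac{1}{-158959}} + \left(-11151 - 297075 - 1954404\right) \frac{1}{336425} = \frac{263161}{\left(-147225\right) \left(- \frac{1}{158959}\right)} + \left(-11151 - 297075 - 1954404\right) \frac{1}{336425} = \frac{263161}{\frac{147225}{158959}} - \frac{452526}{67285} = 263161 \cdot \frac{158959}{147225} - \frac{452526}{67285} = \frac{41831809399}{147225} - \frac{452526}{67285} = \frac{562917334454273}{1981206825}$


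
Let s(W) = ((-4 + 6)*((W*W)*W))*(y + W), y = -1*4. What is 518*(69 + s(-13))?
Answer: 38729306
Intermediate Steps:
y = -4
s(W) = 2*W**3*(-4 + W) (s(W) = ((-4 + 6)*((W*W)*W))*(-4 + W) = (2*(W**2*W))*(-4 + W) = (2*W**3)*(-4 + W) = 2*W**3*(-4 + W))
518*(69 + s(-13)) = 518*(69 + 2*(-13)**3*(-4 - 13)) = 518*(69 + 2*(-2197)*(-17)) = 518*(69 + 74698) = 518*74767 = 38729306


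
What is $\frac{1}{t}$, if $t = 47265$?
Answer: $\frac{1}{47265} \approx 2.1157 \cdot 10^{-5}$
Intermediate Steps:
$\frac{1}{t} = \frac{1}{47265}$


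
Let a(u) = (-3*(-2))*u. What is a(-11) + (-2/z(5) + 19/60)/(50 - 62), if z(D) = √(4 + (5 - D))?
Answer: -47479/720 ≈ -65.943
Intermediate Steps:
z(D) = √(9 - D)
a(u) = 6*u
a(-11) + (-2/z(5) + 19/60)/(50 - 62) = 6*(-11) + (-2/√(9 - 1*5) + 19/60)/(50 - 62) = -66 + (-2/√(9 - 5) + 19*(1/60))/(-12) = -66 - (-2/(√4) + 19/60)/12 = -66 - (-2/2 + 19/60)/12 = -66 - (-2*½ + 19/60)/12 = -66 - (-1 + 19/60)/12 = -66 - 1/12*(-41/60) = -66 + 41/720 = -47479/720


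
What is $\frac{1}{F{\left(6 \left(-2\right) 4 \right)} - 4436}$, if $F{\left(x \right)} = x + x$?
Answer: $- \frac{1}{4532} \approx -0.00022065$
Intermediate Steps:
$F{\left(x \right)} = 2 x$
$\frac{1}{F{\left(6 \left(-2\right) 4 \right)} - 4436} = \frac{1}{2 \cdot 6 \left(-2\right) 4 - 4436} = \frac{1}{2 \left(\left(-12\right) 4\right) - 4436} = \frac{1}{2 \left(-48\right) - 4436} = \frac{1}{-96 - 4436} = \frac{1}{-4532} = - \frac{1}{4532}$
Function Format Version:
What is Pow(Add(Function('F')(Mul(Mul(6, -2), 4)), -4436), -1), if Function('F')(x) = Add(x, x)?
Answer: Rational(-1, 4532) ≈ -0.00022065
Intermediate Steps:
Function('F')(x) = Mul(2, x)
Pow(Add(Function('F')(Mul(Mul(6, -2), 4)), -4436), -1) = Pow(Add(Mul(2, Mul(Mul(6, -2), 4)), -4436), -1) = Pow(Add(Mul(2, Mul(-12, 4)), -4436), -1) = Pow(Add(Mul(2, -48), -4436), -1) = Pow(Add(-96, -4436), -1) = Pow(-4532, -1) = Rational(-1, 4532)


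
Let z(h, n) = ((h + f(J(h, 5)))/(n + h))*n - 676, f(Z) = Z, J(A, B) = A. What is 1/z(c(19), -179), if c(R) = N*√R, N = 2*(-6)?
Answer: -4707673/2929189300 + 96123*√19/1464594650 ≈ -0.0013211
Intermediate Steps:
N = -12
c(R) = -12*√R
z(h, n) = -676 + 2*h*n/(h + n) (z(h, n) = ((h + h)/(n + h))*n - 676 = ((2*h)/(h + n))*n - 676 = (2*h/(h + n))*n - 676 = 2*h*n/(h + n) - 676 = -676 + 2*h*n/(h + n))
1/z(c(19), -179) = 1/(2*(-(-4056)*√19 - 338*(-179) - 12*√19*(-179))/(-12*√19 - 179)) = 1/(2*(4056*√19 + 60502 + 2148*√19)/(-179 - 12*√19)) = 1/(2*(60502 + 6204*√19)/(-179 - 12*√19)) = (-179 - 12*√19)/(2*(60502 + 6204*√19))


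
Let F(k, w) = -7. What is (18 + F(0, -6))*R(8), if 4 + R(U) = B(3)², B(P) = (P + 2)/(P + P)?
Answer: -1309/36 ≈ -36.361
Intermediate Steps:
B(P) = (2 + P)/(2*P) (B(P) = (2 + P)/((2*P)) = (2 + P)*(1/(2*P)) = (2 + P)/(2*P))
R(U) = -119/36 (R(U) = -4 + ((½)*(2 + 3)/3)² = -4 + ((½)*(⅓)*5)² = -4 + (⅚)² = -4 + 25/36 = -119/36)
(18 + F(0, -6))*R(8) = (18 - 7)*(-119/36) = 11*(-119/36) = -1309/36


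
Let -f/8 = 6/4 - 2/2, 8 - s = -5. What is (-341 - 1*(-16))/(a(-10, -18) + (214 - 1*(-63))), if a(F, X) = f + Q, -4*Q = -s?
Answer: -20/17 ≈ -1.1765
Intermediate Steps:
s = 13 (s = 8 - 1*(-5) = 8 + 5 = 13)
f = -4 (f = -8*(6/4 - 2/2) = -8*(6*(¼) - 2*½) = -8*(3/2 - 1) = -8*½ = -4)
Q = 13/4 (Q = -(-1)*13/4 = -¼*(-13) = 13/4 ≈ 3.2500)
a(F, X) = -¾ (a(F, X) = -4 + 13/4 = -¾)
(-341 - 1*(-16))/(a(-10, -18) + (214 - 1*(-63))) = (-341 - 1*(-16))/(-¾ + (214 - 1*(-63))) = (-341 + 16)/(-¾ + (214 + 63)) = -325/(-¾ + 277) = -325/1105/4 = -325*4/1105 = -20/17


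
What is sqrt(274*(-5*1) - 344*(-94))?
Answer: sqrt(30966) ≈ 175.97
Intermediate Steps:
sqrt(274*(-5*1) - 344*(-94)) = sqrt(274*(-5) + 32336) = sqrt(-1370 + 32336) = sqrt(30966)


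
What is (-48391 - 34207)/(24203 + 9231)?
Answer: -41299/16717 ≈ -2.4705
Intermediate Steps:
(-48391 - 34207)/(24203 + 9231) = -82598/33434 = -82598*1/33434 = -41299/16717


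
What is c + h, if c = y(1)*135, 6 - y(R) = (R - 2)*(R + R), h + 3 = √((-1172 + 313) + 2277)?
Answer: 1077 + √1418 ≈ 1114.7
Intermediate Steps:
h = -3 + √1418 (h = -3 + √((-1172 + 313) + 2277) = -3 + √(-859 + 2277) = -3 + √1418 ≈ 34.656)
y(R) = 6 - 2*R*(-2 + R) (y(R) = 6 - (R - 2)*(R + R) = 6 - (-2 + R)*2*R = 6 - 2*R*(-2 + R))
c = 1080 (c = (6 - 2*1² + 4*1)*135 = (6 - 2*1 + 4)*135 = (6 - 2 + 4)*135 = 8*135 = 1080)
c + h = 1080 + (-3 + √1418) = 1077 + √1418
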